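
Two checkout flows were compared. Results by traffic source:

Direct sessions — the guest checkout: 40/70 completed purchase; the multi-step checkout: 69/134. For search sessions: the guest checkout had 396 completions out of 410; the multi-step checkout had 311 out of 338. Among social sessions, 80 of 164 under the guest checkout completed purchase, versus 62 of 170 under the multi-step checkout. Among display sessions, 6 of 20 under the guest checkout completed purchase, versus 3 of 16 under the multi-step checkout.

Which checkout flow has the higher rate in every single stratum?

Direct: the guest checkout 40/70 = 57.1%, the multi-step checkout 69/134 = 51.5% → the guest checkout
Search: the guest checkout 396/410 = 96.6%, the multi-step checkout 311/338 = 92.0% → the guest checkout
Social: the guest checkout 80/164 = 48.8%, the multi-step checkout 62/170 = 36.5% → the guest checkout
Display: the guest checkout 6/20 = 30.0%, the multi-step checkout 3/16 = 18.8% → the guest checkout
The guest checkout has the higher rate in all 4 groups.

the guest checkout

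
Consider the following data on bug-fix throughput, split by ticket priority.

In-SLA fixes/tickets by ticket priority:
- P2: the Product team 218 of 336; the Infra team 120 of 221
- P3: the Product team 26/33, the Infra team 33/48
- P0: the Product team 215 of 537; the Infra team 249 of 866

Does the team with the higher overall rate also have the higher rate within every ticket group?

Yes

P2: the Product team 218/336 = 64.9%, the Infra team 120/221 = 54.3% → the Product team
P3: the Product team 26/33 = 78.8%, the Infra team 33/48 = 68.8% → the Product team
P0: the Product team 215/537 = 40.0%, the Infra team 249/866 = 28.8% → the Product team
Overall: the Product team 459/906 = 50.7%, the Infra team 402/1135 = 35.4% → the Product team
The Product team wins overall and in every ticket group — no reversal.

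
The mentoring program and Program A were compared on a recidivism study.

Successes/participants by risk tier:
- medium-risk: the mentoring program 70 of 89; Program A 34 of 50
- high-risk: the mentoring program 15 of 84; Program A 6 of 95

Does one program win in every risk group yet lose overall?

No

Medium-risk: the mentoring program 70/89 = 78.7%, Program A 34/50 = 68.0% → the mentoring program
High-risk: the mentoring program 15/84 = 17.9%, Program A 6/95 = 6.3% → the mentoring program
Overall: the mentoring program 85/173 = 49.1%, Program A 40/145 = 27.6% → the mentoring program
The mentoring program wins overall and in every risk group — no reversal.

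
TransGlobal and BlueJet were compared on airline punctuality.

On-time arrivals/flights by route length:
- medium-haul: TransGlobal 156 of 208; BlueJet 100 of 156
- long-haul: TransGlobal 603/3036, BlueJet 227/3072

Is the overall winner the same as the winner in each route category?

Yes

Medium-haul: TransGlobal 156/208 = 75.0%, BlueJet 100/156 = 64.1% → TransGlobal
Long-haul: TransGlobal 603/3036 = 19.9%, BlueJet 227/3072 = 7.4% → TransGlobal
Overall: TransGlobal 759/3244 = 23.4%, BlueJet 327/3228 = 10.1% → TransGlobal
TransGlobal wins overall and in every route group — no reversal.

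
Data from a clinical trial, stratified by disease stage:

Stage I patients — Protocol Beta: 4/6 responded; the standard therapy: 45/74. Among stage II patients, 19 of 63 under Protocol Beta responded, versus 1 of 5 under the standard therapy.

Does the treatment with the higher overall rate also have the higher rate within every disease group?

Stage I: Protocol Beta 4/6 = 66.7%, the standard therapy 45/74 = 60.8% → Protocol Beta
Stage II: Protocol Beta 19/63 = 30.2%, the standard therapy 1/5 = 20.0% → Protocol Beta
Overall: Protocol Beta 23/69 = 33.3%, the standard therapy 46/79 = 58.2% → the standard therapy
Protocol Beta wins each disease group but the standard therapy wins overall — the comparison reverses. Protocol Beta's patients skew toward stage II, which has a lower base rate.

No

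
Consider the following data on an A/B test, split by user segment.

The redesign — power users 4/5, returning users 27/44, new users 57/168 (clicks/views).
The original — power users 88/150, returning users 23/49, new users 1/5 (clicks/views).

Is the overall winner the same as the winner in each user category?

No

Power users: the redesign 4/5 = 80.0%, the original 88/150 = 58.7% → the redesign
Returning users: the redesign 27/44 = 61.4%, the original 23/49 = 46.9% → the redesign
New users: the redesign 57/168 = 33.9%, the original 1/5 = 20.0% → the redesign
Overall: the redesign 88/217 = 40.6%, the original 112/204 = 54.9% → the original
The redesign wins each user group but the original wins overall — the comparison reverses. The redesign's views skew toward new users, which has a lower base rate.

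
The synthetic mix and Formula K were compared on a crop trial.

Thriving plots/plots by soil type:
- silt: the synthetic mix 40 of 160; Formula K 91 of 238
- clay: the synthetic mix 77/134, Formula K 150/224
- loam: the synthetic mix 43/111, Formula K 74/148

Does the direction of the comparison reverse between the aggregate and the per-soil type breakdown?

Silt: the synthetic mix 40/160 = 25.0%, Formula K 91/238 = 38.2% → Formula K
Clay: the synthetic mix 77/134 = 57.5%, Formula K 150/224 = 67.0% → Formula K
Loam: the synthetic mix 43/111 = 38.7%, Formula K 74/148 = 50.0% → Formula K
Overall: the synthetic mix 160/405 = 39.5%, Formula K 315/610 = 51.6% → Formula K
Formula K wins overall and in every soil group — no reversal.

No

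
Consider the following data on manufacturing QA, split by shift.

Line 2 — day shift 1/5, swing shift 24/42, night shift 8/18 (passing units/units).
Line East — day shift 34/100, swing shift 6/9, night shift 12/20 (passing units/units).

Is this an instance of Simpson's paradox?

Day shift: Line 2 1/5 = 20.0%, Line East 34/100 = 34.0% → Line East
Swing shift: Line 2 24/42 = 57.1%, Line East 6/9 = 66.7% → Line East
Night shift: Line 2 8/18 = 44.4%, Line East 12/20 = 60.0% → Line East
Overall: Line 2 33/65 = 50.8%, Line East 52/129 = 40.3% → Line 2
Line East wins each shift group but Line 2 wins overall — the comparison reverses. Line East's units skew toward day shift, which has a lower base rate.

Yes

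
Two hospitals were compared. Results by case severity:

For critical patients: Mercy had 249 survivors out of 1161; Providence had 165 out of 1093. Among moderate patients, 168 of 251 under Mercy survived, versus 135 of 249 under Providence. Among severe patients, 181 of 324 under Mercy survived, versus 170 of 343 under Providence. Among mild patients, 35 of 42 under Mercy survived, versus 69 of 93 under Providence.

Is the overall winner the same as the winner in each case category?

Yes

Critical: Mercy 249/1161 = 21.4%, Providence 165/1093 = 15.1% → Mercy
Moderate: Mercy 168/251 = 66.9%, Providence 135/249 = 54.2% → Mercy
Severe: Mercy 181/324 = 55.9%, Providence 170/343 = 49.6% → Mercy
Mild: Mercy 35/42 = 83.3%, Providence 69/93 = 74.2% → Mercy
Overall: Mercy 633/1778 = 35.6%, Providence 539/1778 = 30.3% → Mercy
Mercy wins overall and in every case group — no reversal.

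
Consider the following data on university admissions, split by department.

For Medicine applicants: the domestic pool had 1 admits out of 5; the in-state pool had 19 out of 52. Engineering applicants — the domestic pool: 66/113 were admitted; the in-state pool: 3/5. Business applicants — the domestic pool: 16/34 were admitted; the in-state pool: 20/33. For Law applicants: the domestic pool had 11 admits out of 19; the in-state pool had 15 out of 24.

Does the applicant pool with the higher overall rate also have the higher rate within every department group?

No

Medicine: the domestic pool 1/5 = 20.0%, the in-state pool 19/52 = 36.5% → the in-state pool
Engineering: the domestic pool 66/113 = 58.4%, the in-state pool 3/5 = 60.0% → the in-state pool
Business: the domestic pool 16/34 = 47.1%, the in-state pool 20/33 = 60.6% → the in-state pool
Law: the domestic pool 11/19 = 57.9%, the in-state pool 15/24 = 62.5% → the in-state pool
Overall: the domestic pool 94/171 = 55.0%, the in-state pool 57/114 = 50.0% → the domestic pool
The in-state pool wins each department group but the domestic pool wins overall — the comparison reverses. The in-state pool's applicants skew toward Medicine, which has a lower base rate.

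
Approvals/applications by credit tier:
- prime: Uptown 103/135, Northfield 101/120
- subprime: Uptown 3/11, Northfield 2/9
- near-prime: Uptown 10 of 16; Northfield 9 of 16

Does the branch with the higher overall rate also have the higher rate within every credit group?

No

Prime: Uptown 103/135 = 76.3%, Northfield 101/120 = 84.2% → Northfield
Subprime: Uptown 3/11 = 27.3%, Northfield 2/9 = 22.2% → Uptown
Near-prime: Uptown 10/16 = 62.5%, Northfield 9/16 = 56.2% → Uptown
Overall: Uptown 116/162 = 71.6%, Northfield 112/145 = 77.2% → Northfield
Neither sweeps: Uptown wins 2 of 3 groups, Northfield wins 1. Northfield wins overall but not every group — no Simpson reversal.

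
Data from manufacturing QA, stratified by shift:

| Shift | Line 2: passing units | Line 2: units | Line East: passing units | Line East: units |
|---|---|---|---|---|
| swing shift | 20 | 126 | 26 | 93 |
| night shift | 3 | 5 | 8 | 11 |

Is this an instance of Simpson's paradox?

No

Swing shift: Line 2 20/126 = 15.9%, Line East 26/93 = 28.0% → Line East
Night shift: Line 2 3/5 = 60.0%, Line East 8/11 = 72.7% → Line East
Overall: Line 2 23/131 = 17.6%, Line East 34/104 = 32.7% → Line East
Line East wins overall and in every shift group — no reversal.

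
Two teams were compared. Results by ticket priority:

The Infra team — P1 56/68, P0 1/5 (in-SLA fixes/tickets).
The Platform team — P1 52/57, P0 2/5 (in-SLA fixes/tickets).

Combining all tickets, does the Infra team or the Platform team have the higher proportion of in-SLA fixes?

the Platform team

P1: the Infra team 56/68 = 82.4%, the Platform team 52/57 = 91.2% → the Platform team
P0: the Infra team 1/5 = 20.0%, the Platform team 2/5 = 40.0% → the Platform team
Overall: the Infra team 57/73 = 78.1%, the Platform team 54/62 = 87.1% → the Platform team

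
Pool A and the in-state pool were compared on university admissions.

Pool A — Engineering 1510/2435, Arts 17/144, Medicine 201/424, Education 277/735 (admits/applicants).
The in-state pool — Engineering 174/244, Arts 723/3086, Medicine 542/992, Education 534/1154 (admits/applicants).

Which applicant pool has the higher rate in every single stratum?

Engineering: Pool A 1510/2435 = 62.0%, the in-state pool 174/244 = 71.3% → the in-state pool
Arts: Pool A 17/144 = 11.8%, the in-state pool 723/3086 = 23.4% → the in-state pool
Medicine: Pool A 201/424 = 47.4%, the in-state pool 542/992 = 54.6% → the in-state pool
Education: Pool A 277/735 = 37.7%, the in-state pool 534/1154 = 46.3% → the in-state pool
The in-state pool has the higher rate in all 4 groups.

the in-state pool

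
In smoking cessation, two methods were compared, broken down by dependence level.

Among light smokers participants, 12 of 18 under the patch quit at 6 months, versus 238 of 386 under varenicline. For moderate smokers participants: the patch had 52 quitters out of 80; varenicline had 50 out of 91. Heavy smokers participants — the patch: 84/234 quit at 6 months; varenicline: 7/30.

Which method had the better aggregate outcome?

varenicline

Light smokers: the patch 12/18 = 66.7%, varenicline 238/386 = 61.7% → the patch
Moderate smokers: the patch 52/80 = 65.0%, varenicline 50/91 = 54.9% → the patch
Heavy smokers: the patch 84/234 = 35.9%, varenicline 7/30 = 23.3% → the patch
Overall: the patch 148/332 = 44.6%, varenicline 295/507 = 58.2% → varenicline
(The patch wins every dependence group but varenicline wins overall — the patch's participants skew toward the low-rate heavy smokers group.)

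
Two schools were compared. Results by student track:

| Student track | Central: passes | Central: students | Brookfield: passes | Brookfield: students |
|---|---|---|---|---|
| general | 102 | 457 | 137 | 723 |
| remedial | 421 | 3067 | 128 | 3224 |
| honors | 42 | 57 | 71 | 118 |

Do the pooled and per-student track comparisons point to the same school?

Yes

General: Central 102/457 = 22.3%, Brookfield 137/723 = 18.9% → Central
Remedial: Central 421/3067 = 13.7%, Brookfield 128/3224 = 4.0% → Central
Honors: Central 42/57 = 73.7%, Brookfield 71/118 = 60.2% → Central
Overall: Central 565/3581 = 15.8%, Brookfield 336/4065 = 8.3% → Central
Central wins overall and in every student group — no reversal.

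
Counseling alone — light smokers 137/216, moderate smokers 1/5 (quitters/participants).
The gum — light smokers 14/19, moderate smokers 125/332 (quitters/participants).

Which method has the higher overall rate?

Light smokers: counseling alone 137/216 = 63.4%, the gum 14/19 = 73.7% → the gum
Moderate smokers: counseling alone 1/5 = 20.0%, the gum 125/332 = 37.7% → the gum
Overall: counseling alone 138/221 = 62.4%, the gum 139/351 = 39.6% → counseling alone
(The gum wins every dependence group but counseling alone wins overall — the gum's participants skew toward the low-rate moderate smokers group.)

counseling alone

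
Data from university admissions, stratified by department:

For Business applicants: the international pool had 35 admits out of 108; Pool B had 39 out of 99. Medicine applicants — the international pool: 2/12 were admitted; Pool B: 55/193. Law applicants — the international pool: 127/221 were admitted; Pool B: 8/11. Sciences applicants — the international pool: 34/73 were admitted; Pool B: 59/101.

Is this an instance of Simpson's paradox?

Business: the international pool 35/108 = 32.4%, Pool B 39/99 = 39.4% → Pool B
Medicine: the international pool 2/12 = 16.7%, Pool B 55/193 = 28.5% → Pool B
Law: the international pool 127/221 = 57.5%, Pool B 8/11 = 72.7% → Pool B
Sciences: the international pool 34/73 = 46.6%, Pool B 59/101 = 58.4% → Pool B
Overall: the international pool 198/414 = 47.8%, Pool B 161/404 = 39.9% → the international pool
Pool B wins each department group but the international pool wins overall — the comparison reverses. Pool B's applicants skew toward Medicine, which has a lower base rate.

Yes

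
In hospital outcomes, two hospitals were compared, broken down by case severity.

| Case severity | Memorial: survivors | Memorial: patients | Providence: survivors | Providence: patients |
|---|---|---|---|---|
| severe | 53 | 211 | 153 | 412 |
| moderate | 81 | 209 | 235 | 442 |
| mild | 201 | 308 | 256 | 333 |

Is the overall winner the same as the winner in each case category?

Yes

Severe: Memorial 53/211 = 25.1%, Providence 153/412 = 37.1% → Providence
Moderate: Memorial 81/209 = 38.8%, Providence 235/442 = 53.2% → Providence
Mild: Memorial 201/308 = 65.3%, Providence 256/333 = 76.9% → Providence
Overall: Memorial 335/728 = 46.0%, Providence 644/1187 = 54.3% → Providence
Providence wins overall and in every case group — no reversal.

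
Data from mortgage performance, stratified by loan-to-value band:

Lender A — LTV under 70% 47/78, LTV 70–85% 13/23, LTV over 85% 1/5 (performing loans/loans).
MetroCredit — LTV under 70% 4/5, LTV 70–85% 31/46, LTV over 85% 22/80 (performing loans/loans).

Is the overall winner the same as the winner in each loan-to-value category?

No

LTV under 70%: Lender A 47/78 = 60.3%, MetroCredit 4/5 = 80.0% → MetroCredit
LTV 70–85%: Lender A 13/23 = 56.5%, MetroCredit 31/46 = 67.4% → MetroCredit
LTV over 85%: Lender A 1/5 = 20.0%, MetroCredit 22/80 = 27.5% → MetroCredit
Overall: Lender A 61/106 = 57.5%, MetroCredit 57/131 = 43.5% → Lender A
MetroCredit wins each loan-to-value group but Lender A wins overall — the comparison reverses. MetroCredit's loans skew toward LTV over 85%, which has a lower base rate.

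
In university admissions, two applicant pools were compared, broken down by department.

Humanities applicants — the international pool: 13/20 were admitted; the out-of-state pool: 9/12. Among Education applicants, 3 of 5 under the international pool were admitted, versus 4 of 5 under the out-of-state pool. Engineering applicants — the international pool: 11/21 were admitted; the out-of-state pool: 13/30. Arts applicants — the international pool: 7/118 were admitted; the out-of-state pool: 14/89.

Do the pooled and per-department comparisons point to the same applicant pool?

No

Humanities: the international pool 13/20 = 65.0%, the out-of-state pool 9/12 = 75.0% → the out-of-state pool
Education: the international pool 3/5 = 60.0%, the out-of-state pool 4/5 = 80.0% → the out-of-state pool
Engineering: the international pool 11/21 = 52.4%, the out-of-state pool 13/30 = 43.3% → the international pool
Arts: the international pool 7/118 = 5.9%, the out-of-state pool 14/89 = 15.7% → the out-of-state pool
Overall: the international pool 34/164 = 20.7%, the out-of-state pool 40/136 = 29.4% → the out-of-state pool
Neither sweeps: the international pool wins 1 of 4 groups, the out-of-state pool wins 3. The out-of-state pool wins overall but not every group — no Simpson reversal.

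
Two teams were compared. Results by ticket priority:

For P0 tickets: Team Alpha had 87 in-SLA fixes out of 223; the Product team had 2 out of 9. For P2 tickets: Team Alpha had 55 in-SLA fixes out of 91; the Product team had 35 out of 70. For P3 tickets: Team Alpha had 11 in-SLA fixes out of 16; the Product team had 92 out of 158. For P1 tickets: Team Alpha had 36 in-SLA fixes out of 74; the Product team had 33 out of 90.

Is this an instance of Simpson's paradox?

Yes

P0: Team Alpha 87/223 = 39.0%, the Product team 2/9 = 22.2% → Team Alpha
P2: Team Alpha 55/91 = 60.4%, the Product team 35/70 = 50.0% → Team Alpha
P3: Team Alpha 11/16 = 68.8%, the Product team 92/158 = 58.2% → Team Alpha
P1: Team Alpha 36/74 = 48.6%, the Product team 33/90 = 36.7% → Team Alpha
Overall: Team Alpha 189/404 = 46.8%, the Product team 162/327 = 49.5% → the Product team
Team Alpha wins each ticket group but the Product team wins overall — the comparison reverses. Team Alpha's tickets skew toward P0, which has a lower base rate.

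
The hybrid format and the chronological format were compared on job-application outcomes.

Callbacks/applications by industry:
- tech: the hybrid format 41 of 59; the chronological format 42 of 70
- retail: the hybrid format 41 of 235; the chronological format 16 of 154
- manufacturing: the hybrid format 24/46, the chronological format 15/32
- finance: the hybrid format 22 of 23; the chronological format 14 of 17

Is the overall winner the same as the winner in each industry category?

Yes

Tech: the hybrid format 41/59 = 69.5%, the chronological format 42/70 = 60.0% → the hybrid format
Retail: the hybrid format 41/235 = 17.4%, the chronological format 16/154 = 10.4% → the hybrid format
Manufacturing: the hybrid format 24/46 = 52.2%, the chronological format 15/32 = 46.9% → the hybrid format
Finance: the hybrid format 22/23 = 95.7%, the chronological format 14/17 = 82.4% → the hybrid format
Overall: the hybrid format 128/363 = 35.3%, the chronological format 87/273 = 31.9% → the hybrid format
The hybrid format wins overall and in every industry group — no reversal.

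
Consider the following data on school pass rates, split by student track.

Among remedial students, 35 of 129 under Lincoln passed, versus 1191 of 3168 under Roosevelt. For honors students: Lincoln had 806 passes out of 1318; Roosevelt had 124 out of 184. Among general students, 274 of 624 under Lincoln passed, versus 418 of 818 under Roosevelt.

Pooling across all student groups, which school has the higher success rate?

Lincoln

Remedial: Lincoln 35/129 = 27.1%, Roosevelt 1191/3168 = 37.6% → Roosevelt
Honors: Lincoln 806/1318 = 61.2%, Roosevelt 124/184 = 67.4% → Roosevelt
General: Lincoln 274/624 = 43.9%, Roosevelt 418/818 = 51.1% → Roosevelt
Overall: Lincoln 1115/2071 = 53.8%, Roosevelt 1733/4170 = 41.6% → Lincoln
(Roosevelt wins every student group but Lincoln wins overall — Roosevelt's students skew toward the low-rate remedial group.)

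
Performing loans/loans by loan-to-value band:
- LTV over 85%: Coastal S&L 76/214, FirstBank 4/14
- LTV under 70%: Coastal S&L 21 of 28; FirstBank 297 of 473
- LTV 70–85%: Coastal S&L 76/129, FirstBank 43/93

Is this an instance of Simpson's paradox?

Yes

LTV over 85%: Coastal S&L 76/214 = 35.5%, FirstBank 4/14 = 28.6% → Coastal S&L
LTV under 70%: Coastal S&L 21/28 = 75.0%, FirstBank 297/473 = 62.8% → Coastal S&L
LTV 70–85%: Coastal S&L 76/129 = 58.9%, FirstBank 43/93 = 46.2% → Coastal S&L
Overall: Coastal S&L 173/371 = 46.6%, FirstBank 344/580 = 59.3% → FirstBank
Coastal S&L wins each loan-to-value group but FirstBank wins overall — the comparison reverses. Coastal S&L's loans skew toward LTV over 85%, which has a lower base rate.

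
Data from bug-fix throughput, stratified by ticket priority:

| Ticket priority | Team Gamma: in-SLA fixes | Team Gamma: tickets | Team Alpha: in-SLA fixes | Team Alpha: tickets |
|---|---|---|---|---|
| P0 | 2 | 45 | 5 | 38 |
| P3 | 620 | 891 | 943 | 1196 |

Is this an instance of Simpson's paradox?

P0: Team Gamma 2/45 = 4.4%, Team Alpha 5/38 = 13.2% → Team Alpha
P3: Team Gamma 620/891 = 69.6%, Team Alpha 943/1196 = 78.8% → Team Alpha
Overall: Team Gamma 622/936 = 66.5%, Team Alpha 948/1234 = 76.8% → Team Alpha
Team Alpha wins overall and in every ticket group — no reversal.

No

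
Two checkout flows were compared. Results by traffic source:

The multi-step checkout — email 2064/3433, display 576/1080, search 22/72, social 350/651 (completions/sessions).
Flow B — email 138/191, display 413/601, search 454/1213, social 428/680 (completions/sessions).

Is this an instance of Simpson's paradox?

Yes

Email: the multi-step checkout 2064/3433 = 60.1%, Flow B 138/191 = 72.3% → Flow B
Display: the multi-step checkout 576/1080 = 53.3%, Flow B 413/601 = 68.7% → Flow B
Search: the multi-step checkout 22/72 = 30.6%, Flow B 454/1213 = 37.4% → Flow B
Social: the multi-step checkout 350/651 = 53.8%, Flow B 428/680 = 62.9% → Flow B
Overall: the multi-step checkout 3012/5236 = 57.5%, Flow B 1433/2685 = 53.4% → the multi-step checkout
Flow B wins each traffic group but the multi-step checkout wins overall — the comparison reverses. Flow B's sessions skew toward search, which has a lower base rate.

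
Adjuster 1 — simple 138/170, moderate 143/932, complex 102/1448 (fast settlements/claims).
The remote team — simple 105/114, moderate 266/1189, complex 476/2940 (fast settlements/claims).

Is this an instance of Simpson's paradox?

Simple: Adjuster 1 138/170 = 81.2%, the remote team 105/114 = 92.1% → the remote team
Moderate: Adjuster 1 143/932 = 15.3%, the remote team 266/1189 = 22.4% → the remote team
Complex: Adjuster 1 102/1448 = 7.0%, the remote team 476/2940 = 16.2% → the remote team
Overall: Adjuster 1 383/2550 = 15.0%, the remote team 847/4243 = 20.0% → the remote team
The remote team wins overall and in every claim group — no reversal.

No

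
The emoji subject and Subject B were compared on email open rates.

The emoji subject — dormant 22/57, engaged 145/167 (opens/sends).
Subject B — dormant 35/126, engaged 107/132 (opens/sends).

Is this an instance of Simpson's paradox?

No

Dormant: the emoji subject 22/57 = 38.6%, Subject B 35/126 = 27.8% → the emoji subject
Engaged: the emoji subject 145/167 = 86.8%, Subject B 107/132 = 81.1% → the emoji subject
Overall: the emoji subject 167/224 = 74.6%, Subject B 142/258 = 55.0% → the emoji subject
The emoji subject wins overall and in every recipient group — no reversal.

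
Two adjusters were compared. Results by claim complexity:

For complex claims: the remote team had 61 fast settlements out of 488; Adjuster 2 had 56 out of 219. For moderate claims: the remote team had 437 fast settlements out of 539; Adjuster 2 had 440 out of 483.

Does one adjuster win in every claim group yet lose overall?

No

Complex: the remote team 61/488 = 12.5%, Adjuster 2 56/219 = 25.6% → Adjuster 2
Moderate: the remote team 437/539 = 81.1%, Adjuster 2 440/483 = 91.1% → Adjuster 2
Overall: the remote team 498/1027 = 48.5%, Adjuster 2 496/702 = 70.7% → Adjuster 2
Adjuster 2 wins overall and in every claim group — no reversal.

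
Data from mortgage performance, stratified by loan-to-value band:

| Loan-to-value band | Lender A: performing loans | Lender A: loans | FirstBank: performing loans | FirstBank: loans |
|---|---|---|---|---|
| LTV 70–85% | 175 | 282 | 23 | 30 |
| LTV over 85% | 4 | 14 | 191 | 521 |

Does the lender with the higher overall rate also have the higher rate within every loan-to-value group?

No

LTV 70–85%: Lender A 175/282 = 62.1%, FirstBank 23/30 = 76.7% → FirstBank
LTV over 85%: Lender A 4/14 = 28.6%, FirstBank 191/521 = 36.7% → FirstBank
Overall: Lender A 179/296 = 60.5%, FirstBank 214/551 = 38.8% → Lender A
FirstBank wins each loan-to-value group but Lender A wins overall — the comparison reverses. FirstBank's loans skew toward LTV over 85%, which has a lower base rate.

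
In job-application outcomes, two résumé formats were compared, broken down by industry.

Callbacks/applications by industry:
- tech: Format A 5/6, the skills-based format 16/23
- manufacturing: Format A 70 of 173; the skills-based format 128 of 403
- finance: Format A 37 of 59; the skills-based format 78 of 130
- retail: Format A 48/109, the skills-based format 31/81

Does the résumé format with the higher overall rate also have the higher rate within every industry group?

Yes

Tech: Format A 5/6 = 83.3%, the skills-based format 16/23 = 69.6% → Format A
Manufacturing: Format A 70/173 = 40.5%, the skills-based format 128/403 = 31.8% → Format A
Finance: Format A 37/59 = 62.7%, the skills-based format 78/130 = 60.0% → Format A
Retail: Format A 48/109 = 44.0%, the skills-based format 31/81 = 38.3% → Format A
Overall: Format A 160/347 = 46.1%, the skills-based format 253/637 = 39.7% → Format A
Format A wins overall and in every industry group — no reversal.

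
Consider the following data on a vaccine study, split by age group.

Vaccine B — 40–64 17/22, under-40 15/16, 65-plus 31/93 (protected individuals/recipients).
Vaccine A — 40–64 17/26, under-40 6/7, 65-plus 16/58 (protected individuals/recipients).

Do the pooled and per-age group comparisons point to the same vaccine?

Yes

40–64: Vaccine B 17/22 = 77.3%, Vaccine A 17/26 = 65.4% → Vaccine B
Under-40: Vaccine B 15/16 = 93.8%, Vaccine A 6/7 = 85.7% → Vaccine B
65-plus: Vaccine B 31/93 = 33.3%, Vaccine A 16/58 = 27.6% → Vaccine B
Overall: Vaccine B 63/131 = 48.1%, Vaccine A 39/91 = 42.9% → Vaccine B
Vaccine B wins overall and in every age group — no reversal.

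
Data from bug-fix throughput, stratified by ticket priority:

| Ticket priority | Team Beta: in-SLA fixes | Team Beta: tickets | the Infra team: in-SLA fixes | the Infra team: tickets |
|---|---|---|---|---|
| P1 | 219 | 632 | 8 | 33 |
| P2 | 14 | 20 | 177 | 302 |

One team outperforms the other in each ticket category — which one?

P1: Team Beta 219/632 = 34.7%, the Infra team 8/33 = 24.2% → Team Beta
P2: Team Beta 14/20 = 70.0%, the Infra team 177/302 = 58.6% → Team Beta
Team Beta has the higher rate in both groups.

Team Beta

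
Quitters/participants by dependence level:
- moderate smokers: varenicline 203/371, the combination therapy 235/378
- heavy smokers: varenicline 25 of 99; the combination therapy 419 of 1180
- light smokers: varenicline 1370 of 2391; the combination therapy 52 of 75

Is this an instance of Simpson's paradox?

Yes

Moderate smokers: varenicline 203/371 = 54.7%, the combination therapy 235/378 = 62.2% → the combination therapy
Heavy smokers: varenicline 25/99 = 25.3%, the combination therapy 419/1180 = 35.5% → the combination therapy
Light smokers: varenicline 1370/2391 = 57.3%, the combination therapy 52/75 = 69.3% → the combination therapy
Overall: varenicline 1598/2861 = 55.9%, the combination therapy 706/1633 = 43.2% → varenicline
The combination therapy wins each dependence group but varenicline wins overall — the comparison reverses. The combination therapy's participants skew toward heavy smokers, which has a lower base rate.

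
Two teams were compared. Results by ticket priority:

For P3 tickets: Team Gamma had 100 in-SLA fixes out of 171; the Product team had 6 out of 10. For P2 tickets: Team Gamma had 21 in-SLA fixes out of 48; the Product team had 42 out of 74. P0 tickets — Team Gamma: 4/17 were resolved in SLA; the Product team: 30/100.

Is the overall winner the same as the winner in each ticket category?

P3: Team Gamma 100/171 = 58.5%, the Product team 6/10 = 60.0% → the Product team
P2: Team Gamma 21/48 = 43.8%, the Product team 42/74 = 56.8% → the Product team
P0: Team Gamma 4/17 = 23.5%, the Product team 30/100 = 30.0% → the Product team
Overall: Team Gamma 125/236 = 53.0%, the Product team 78/184 = 42.4% → Team Gamma
The Product team wins each ticket group but Team Gamma wins overall — the comparison reverses. The Product team's tickets skew toward P0, which has a lower base rate.

No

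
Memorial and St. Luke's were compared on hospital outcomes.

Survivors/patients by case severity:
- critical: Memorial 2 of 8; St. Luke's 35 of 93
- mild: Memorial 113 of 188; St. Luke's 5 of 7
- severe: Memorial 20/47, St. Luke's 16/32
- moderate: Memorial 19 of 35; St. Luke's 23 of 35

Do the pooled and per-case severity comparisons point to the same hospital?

Critical: Memorial 2/8 = 25.0%, St. Luke's 35/93 = 37.6% → St. Luke's
Mild: Memorial 113/188 = 60.1%, St. Luke's 5/7 = 71.4% → St. Luke's
Severe: Memorial 20/47 = 42.6%, St. Luke's 16/32 = 50.0% → St. Luke's
Moderate: Memorial 19/35 = 54.3%, St. Luke's 23/35 = 65.7% → St. Luke's
Overall: Memorial 154/278 = 55.4%, St. Luke's 79/167 = 47.3% → Memorial
St. Luke's wins each case group but Memorial wins overall — the comparison reverses. St. Luke's's patients skew toward critical, which has a lower base rate.

No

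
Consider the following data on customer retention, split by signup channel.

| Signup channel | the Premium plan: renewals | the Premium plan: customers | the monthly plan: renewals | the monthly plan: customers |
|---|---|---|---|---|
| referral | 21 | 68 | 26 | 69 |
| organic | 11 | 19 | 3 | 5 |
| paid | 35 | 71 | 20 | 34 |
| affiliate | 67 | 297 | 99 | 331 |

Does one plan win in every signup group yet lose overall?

Referral: the Premium plan 21/68 = 30.9%, the monthly plan 26/69 = 37.7% → the monthly plan
Organic: the Premium plan 11/19 = 57.9%, the monthly plan 3/5 = 60.0% → the monthly plan
Paid: the Premium plan 35/71 = 49.3%, the monthly plan 20/34 = 58.8% → the monthly plan
Affiliate: the Premium plan 67/297 = 22.6%, the monthly plan 99/331 = 29.9% → the monthly plan
Overall: the Premium plan 134/455 = 29.5%, the monthly plan 148/439 = 33.7% → the monthly plan
The monthly plan wins overall and in every signup group — no reversal.

No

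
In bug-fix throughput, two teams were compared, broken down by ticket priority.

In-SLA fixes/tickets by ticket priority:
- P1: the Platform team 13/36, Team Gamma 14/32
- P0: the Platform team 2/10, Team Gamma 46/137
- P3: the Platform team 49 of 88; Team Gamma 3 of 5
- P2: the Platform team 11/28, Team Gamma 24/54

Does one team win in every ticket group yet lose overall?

Yes

P1: the Platform team 13/36 = 36.1%, Team Gamma 14/32 = 43.8% → Team Gamma
P0: the Platform team 2/10 = 20.0%, Team Gamma 46/137 = 33.6% → Team Gamma
P3: the Platform team 49/88 = 55.7%, Team Gamma 3/5 = 60.0% → Team Gamma
P2: the Platform team 11/28 = 39.3%, Team Gamma 24/54 = 44.4% → Team Gamma
Overall: the Platform team 75/162 = 46.3%, Team Gamma 87/228 = 38.2% → the Platform team
Team Gamma wins each ticket group but the Platform team wins overall — the comparison reverses. Team Gamma's tickets skew toward P0, which has a lower base rate.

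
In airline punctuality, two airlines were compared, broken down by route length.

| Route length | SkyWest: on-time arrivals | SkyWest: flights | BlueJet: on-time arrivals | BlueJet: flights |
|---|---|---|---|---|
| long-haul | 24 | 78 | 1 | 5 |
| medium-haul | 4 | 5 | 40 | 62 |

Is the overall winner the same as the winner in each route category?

No

Long-haul: SkyWest 24/78 = 30.8%, BlueJet 1/5 = 20.0% → SkyWest
Medium-haul: SkyWest 4/5 = 80.0%, BlueJet 40/62 = 64.5% → SkyWest
Overall: SkyWest 28/83 = 33.7%, BlueJet 41/67 = 61.2% → BlueJet
SkyWest wins each route group but BlueJet wins overall — the comparison reverses. SkyWest's flights skew toward long-haul, which has a lower base rate.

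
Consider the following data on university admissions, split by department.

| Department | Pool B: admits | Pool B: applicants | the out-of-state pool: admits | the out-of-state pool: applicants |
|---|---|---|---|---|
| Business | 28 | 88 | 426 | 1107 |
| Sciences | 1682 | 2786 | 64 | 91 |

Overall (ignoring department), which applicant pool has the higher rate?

Business: Pool B 28/88 = 31.8%, the out-of-state pool 426/1107 = 38.5% → the out-of-state pool
Sciences: Pool B 1682/2786 = 60.4%, the out-of-state pool 64/91 = 70.3% → the out-of-state pool
Overall: Pool B 1710/2874 = 59.5%, the out-of-state pool 490/1198 = 40.9% → Pool B
(The out-of-state pool wins every department group but Pool B wins overall — the out-of-state pool's applicants skew toward the low-rate Business group.)

Pool B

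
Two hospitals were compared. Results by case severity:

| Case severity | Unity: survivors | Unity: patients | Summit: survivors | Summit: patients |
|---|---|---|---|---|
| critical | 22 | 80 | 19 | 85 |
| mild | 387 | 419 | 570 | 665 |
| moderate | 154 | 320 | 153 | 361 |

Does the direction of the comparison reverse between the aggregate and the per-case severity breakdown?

Critical: Unity 22/80 = 27.5%, Summit 19/85 = 22.4% → Unity
Mild: Unity 387/419 = 92.4%, Summit 570/665 = 85.7% → Unity
Moderate: Unity 154/320 = 48.1%, Summit 153/361 = 42.4% → Unity
Overall: Unity 563/819 = 68.7%, Summit 742/1111 = 66.8% → Unity
Unity wins overall and in every case group — no reversal.

No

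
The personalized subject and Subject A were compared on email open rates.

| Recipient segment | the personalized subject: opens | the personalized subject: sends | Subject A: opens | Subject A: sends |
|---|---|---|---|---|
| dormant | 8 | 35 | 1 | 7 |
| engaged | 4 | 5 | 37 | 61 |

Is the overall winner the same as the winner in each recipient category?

Dormant: the personalized subject 8/35 = 22.9%, Subject A 1/7 = 14.3% → the personalized subject
Engaged: the personalized subject 4/5 = 80.0%, Subject A 37/61 = 60.7% → the personalized subject
Overall: the personalized subject 12/40 = 30.0%, Subject A 38/68 = 55.9% → Subject A
The personalized subject wins each recipient group but Subject A wins overall — the comparison reverses. The personalized subject's sends skew toward dormant, which has a lower base rate.

No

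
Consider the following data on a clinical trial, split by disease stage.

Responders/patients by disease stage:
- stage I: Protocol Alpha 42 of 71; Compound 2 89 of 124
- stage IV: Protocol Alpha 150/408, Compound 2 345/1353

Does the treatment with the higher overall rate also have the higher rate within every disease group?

No

Stage I: Protocol Alpha 42/71 = 59.2%, Compound 2 89/124 = 71.8% → Compound 2
Stage IV: Protocol Alpha 150/408 = 36.8%, Compound 2 345/1353 = 25.5% → Protocol Alpha
Overall: Protocol Alpha 192/479 = 40.1%, Compound 2 434/1477 = 29.4% → Protocol Alpha
Neither sweeps: Protocol Alpha wins 1 of 2 groups, Compound 2 wins 1. Protocol Alpha wins overall but not every group — no Simpson reversal.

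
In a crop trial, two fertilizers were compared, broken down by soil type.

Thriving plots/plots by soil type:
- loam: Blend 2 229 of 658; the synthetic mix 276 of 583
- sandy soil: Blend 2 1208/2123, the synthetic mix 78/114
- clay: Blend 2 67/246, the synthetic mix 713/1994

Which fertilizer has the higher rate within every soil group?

Loam: Blend 2 229/658 = 34.8%, the synthetic mix 276/583 = 47.3% → the synthetic mix
Sandy soil: Blend 2 1208/2123 = 56.9%, the synthetic mix 78/114 = 68.4% → the synthetic mix
Clay: Blend 2 67/246 = 27.2%, the synthetic mix 713/1994 = 35.8% → the synthetic mix
The synthetic mix has the higher rate in all 3 groups.

the synthetic mix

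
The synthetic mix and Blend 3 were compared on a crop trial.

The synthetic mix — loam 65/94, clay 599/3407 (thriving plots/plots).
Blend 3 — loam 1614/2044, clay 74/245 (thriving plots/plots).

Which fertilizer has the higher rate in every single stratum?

Loam: the synthetic mix 65/94 = 69.1%, Blend 3 1614/2044 = 79.0% → Blend 3
Clay: the synthetic mix 599/3407 = 17.6%, Blend 3 74/245 = 30.2% → Blend 3
Blend 3 has the higher rate in both groups.

Blend 3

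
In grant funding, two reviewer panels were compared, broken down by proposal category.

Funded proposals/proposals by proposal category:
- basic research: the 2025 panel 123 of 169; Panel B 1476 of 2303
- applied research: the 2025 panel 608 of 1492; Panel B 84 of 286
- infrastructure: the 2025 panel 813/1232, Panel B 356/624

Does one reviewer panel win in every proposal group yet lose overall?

Yes

Basic research: the 2025 panel 123/169 = 72.8%, Panel B 1476/2303 = 64.1% → the 2025 panel
Applied research: the 2025 panel 608/1492 = 40.8%, Panel B 84/286 = 29.4% → the 2025 panel
Infrastructure: the 2025 panel 813/1232 = 66.0%, Panel B 356/624 = 57.1% → the 2025 panel
Overall: the 2025 panel 1544/2893 = 53.4%, Panel B 1916/3213 = 59.6% → Panel B
The 2025 panel wins each proposal group but Panel B wins overall — the comparison reverses. The 2025 panel's proposals skew toward applied research, which has a lower base rate.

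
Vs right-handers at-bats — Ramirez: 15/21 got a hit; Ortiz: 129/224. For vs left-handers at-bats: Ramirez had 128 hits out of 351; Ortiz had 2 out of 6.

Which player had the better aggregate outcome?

Ortiz

Vs right-handers: Ramirez 15/21 = 71.4%, Ortiz 129/224 = 57.6% → Ramirez
Vs left-handers: Ramirez 128/351 = 36.5%, Ortiz 2/6 = 33.3% → Ramirez
Overall: Ramirez 143/372 = 38.4%, Ortiz 131/230 = 57.0% → Ortiz
(Ramirez wins every pitcher group but Ortiz wins overall — Ramirez's at-bats skew toward the low-rate vs left-handers group.)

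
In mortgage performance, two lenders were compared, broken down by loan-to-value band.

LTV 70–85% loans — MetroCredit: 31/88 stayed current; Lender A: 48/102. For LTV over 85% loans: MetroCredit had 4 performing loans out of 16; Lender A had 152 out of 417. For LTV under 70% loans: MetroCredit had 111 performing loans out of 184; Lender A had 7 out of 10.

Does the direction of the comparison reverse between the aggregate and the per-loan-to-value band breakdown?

Yes

LTV 70–85%: MetroCredit 31/88 = 35.2%, Lender A 48/102 = 47.1% → Lender A
LTV over 85%: MetroCredit 4/16 = 25.0%, Lender A 152/417 = 36.5% → Lender A
LTV under 70%: MetroCredit 111/184 = 60.3%, Lender A 7/10 = 70.0% → Lender A
Overall: MetroCredit 146/288 = 50.7%, Lender A 207/529 = 39.1% → MetroCredit
Lender A wins each loan-to-value group but MetroCredit wins overall — the comparison reverses. Lender A's loans skew toward LTV over 85%, which has a lower base rate.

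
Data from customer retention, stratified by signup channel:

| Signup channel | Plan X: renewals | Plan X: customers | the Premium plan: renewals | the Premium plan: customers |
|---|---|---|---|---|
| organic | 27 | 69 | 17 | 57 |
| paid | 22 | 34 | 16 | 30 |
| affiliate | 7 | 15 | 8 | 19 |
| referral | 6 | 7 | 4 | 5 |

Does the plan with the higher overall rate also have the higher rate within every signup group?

Organic: Plan X 27/69 = 39.1%, the Premium plan 17/57 = 29.8% → Plan X
Paid: Plan X 22/34 = 64.7%, the Premium plan 16/30 = 53.3% → Plan X
Affiliate: Plan X 7/15 = 46.7%, the Premium plan 8/19 = 42.1% → Plan X
Referral: Plan X 6/7 = 85.7%, the Premium plan 4/5 = 80.0% → Plan X
Overall: Plan X 62/125 = 49.6%, the Premium plan 45/111 = 40.5% → Plan X
Plan X wins overall and in every signup group — no reversal.

Yes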